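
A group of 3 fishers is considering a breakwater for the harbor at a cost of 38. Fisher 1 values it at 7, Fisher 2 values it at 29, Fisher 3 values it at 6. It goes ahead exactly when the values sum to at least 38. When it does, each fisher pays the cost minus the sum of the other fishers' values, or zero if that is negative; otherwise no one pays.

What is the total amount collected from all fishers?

Total value 42 ≥ cost 38, so it is built.
Fisher 1: others sum to 35; max(0, 38 - 35) = 3.
Fisher 2: others sum to 13; max(0, 38 - 13) = 25.
Fisher 3: others sum to 36; max(0, 38 - 36) = 2.
Total collected = 3 + 25 + 2 = 30.

30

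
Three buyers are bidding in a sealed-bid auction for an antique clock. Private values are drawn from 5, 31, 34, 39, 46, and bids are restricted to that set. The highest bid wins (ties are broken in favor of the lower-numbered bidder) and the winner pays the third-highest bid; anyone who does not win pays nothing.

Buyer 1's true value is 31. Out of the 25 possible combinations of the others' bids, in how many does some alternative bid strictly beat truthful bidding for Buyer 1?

6

Others bid (5, 34): truth gives 0; bid 34 gives 26 > 0. Violating.
Others bid (5, 39): truth gives 0; bid 39 gives 26 > 0. Violating.
Others bid (5, 46): truth gives 0; bid 46 gives 26 > 0. Violating.
Others bid (34, 5): truth gives 0; bid 34 gives 26 > 0. Violating.
Others bid (5, 5): truth gives 26; no alternative beats it.
Others bid (5, 31): truth gives 26; no alternative beats it.
(Checking all 25 profiles: 6 have a profitable deviation, 19 do not.)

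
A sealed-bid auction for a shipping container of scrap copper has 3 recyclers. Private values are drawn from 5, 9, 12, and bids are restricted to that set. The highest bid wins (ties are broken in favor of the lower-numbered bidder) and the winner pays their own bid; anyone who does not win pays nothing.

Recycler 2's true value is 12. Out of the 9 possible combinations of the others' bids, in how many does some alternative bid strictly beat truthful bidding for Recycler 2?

2

Others bid (5, 5): truth gives 0; bid 9 gives 3 > 0. Violating.
Others bid (5, 9): truth gives 0; bid 9 gives 3 > 0. Violating.
Others bid (5, 12): truth gives 0; no alternative beats it.
Others bid (9, 5): truth gives 0; no alternative beats it.
(Checking all 9 profiles: 2 have a profitable deviation, 7 do not.)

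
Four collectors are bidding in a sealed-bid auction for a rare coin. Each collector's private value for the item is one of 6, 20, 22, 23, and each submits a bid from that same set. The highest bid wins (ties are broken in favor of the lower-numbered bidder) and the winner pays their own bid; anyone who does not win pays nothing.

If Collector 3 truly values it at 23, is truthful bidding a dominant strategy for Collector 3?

No

Consider the case where Collector 1 bids 6, Collector 2 bids 6 and Collector 4 bids 6.
Truthful bid 23: wins, pays 23, utility 23 - 23 = 0.
Bid 20 instead: wins, pays 20, utility 23 - 20 = 3.
Since 3 > 0, bidding 20 is strictly better here, so truthful bidding is not dominant.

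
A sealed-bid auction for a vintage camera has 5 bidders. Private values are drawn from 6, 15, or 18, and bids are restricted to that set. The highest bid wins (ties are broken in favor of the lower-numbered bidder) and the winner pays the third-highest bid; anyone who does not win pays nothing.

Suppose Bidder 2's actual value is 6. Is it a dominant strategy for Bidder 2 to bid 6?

Yes

Check each profile of the others' bids and compare truth against every alternative bid.
Others bid (6, 6, 15, 15): truth gives 0, best alternative gives -9.
Others bid (6, 15, 6, 15): truth gives 0, best alternative gives -9.
Others bid (6, 15, 15, 6): truth gives 0, best alternative gives -9.
Others bid (6, 15, 15, 15): truth gives 0, best alternative gives -9.
Others bid (6, 6, 6, 6): truth gives 0, best alternative gives 0.
Others bid (6, 6, 6, 15): truth gives 0, best alternative gives 0.
(Remaining 75 profiles checked similarly; truth is weakly best in each.)
In every case the truthful bid is at least as good as any alternative, so it is a dominant strategy.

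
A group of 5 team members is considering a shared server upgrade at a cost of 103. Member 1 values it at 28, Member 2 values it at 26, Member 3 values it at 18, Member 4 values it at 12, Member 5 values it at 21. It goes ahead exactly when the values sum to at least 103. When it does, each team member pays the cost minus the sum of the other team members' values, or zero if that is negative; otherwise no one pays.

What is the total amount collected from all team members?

Total value 105 ≥ cost 103, so it is built.
Member 1: others sum to 77; max(0, 103 - 77) = 26.
Member 2: others sum to 79; max(0, 103 - 79) = 24.
Member 3: others sum to 87; max(0, 103 - 87) = 16.
Member 4: others sum to 93; max(0, 103 - 93) = 10.
Member 5: others sum to 84; max(0, 103 - 84) = 19.
Total collected = 26 + 24 + 16 + 10 + 19 = 95.

95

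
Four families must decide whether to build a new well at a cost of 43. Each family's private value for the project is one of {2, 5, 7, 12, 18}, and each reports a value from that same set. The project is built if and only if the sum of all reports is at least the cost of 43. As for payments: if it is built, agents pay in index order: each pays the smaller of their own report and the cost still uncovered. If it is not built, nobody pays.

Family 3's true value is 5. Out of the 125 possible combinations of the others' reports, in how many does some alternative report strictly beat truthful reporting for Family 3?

Others report (5, 18, 18): truth gives 0; report 2 gives 3 > 0. Violating.
Others report (7, 18, 18): truth gives 0; report 2 gives 3 > 0. Violating.
Others report (12, 12, 18): truth gives 0; report 2 gives 3 > 0. Violating.
Others report (12, 18, 12): truth gives 0; report 2 gives 3 > 0. Violating.
Others report (2, 2, 2): truth gives 0; no alternative beats it.
Others report (2, 2, 5): truth gives 0; no alternative beats it.
(Checking all 125 profiles: 13 have a profitable deviation, 112 do not.)

13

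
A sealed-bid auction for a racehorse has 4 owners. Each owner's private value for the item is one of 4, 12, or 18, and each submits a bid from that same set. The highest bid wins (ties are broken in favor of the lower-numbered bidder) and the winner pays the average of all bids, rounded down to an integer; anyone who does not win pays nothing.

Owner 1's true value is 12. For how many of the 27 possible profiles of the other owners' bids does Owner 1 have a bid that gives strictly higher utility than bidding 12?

4

Others bid (4, 4, 4): truth gives 6; bid 4 gives 8 > 6. Violating.
Others bid (4, 4, 18): truth gives 0; bid 18 gives 1 > 0. Violating.
Others bid (4, 18, 4): truth gives 0; bid 18 gives 1 > 0. Violating.
Others bid (18, 4, 4): truth gives 0; bid 18 gives 1 > 0. Violating.
Others bid (4, 4, 12): truth gives 4; no alternative beats it.
Others bid (4, 12, 4): truth gives 4; no alternative beats it.
(Checking all 27 profiles: 4 have a profitable deviation, 23 do not.)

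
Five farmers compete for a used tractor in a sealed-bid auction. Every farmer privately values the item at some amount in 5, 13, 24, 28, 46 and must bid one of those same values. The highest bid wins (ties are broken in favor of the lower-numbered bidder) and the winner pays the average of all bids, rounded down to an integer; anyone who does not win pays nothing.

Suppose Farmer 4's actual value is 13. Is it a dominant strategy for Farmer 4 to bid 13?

Consider the case where Farmer 1 bids 5, Farmer 2 bids 5, Farmer 3 bids 5 and Farmer 5 bids 24.
Truthful bid 13: loses, pays 0, utility 0.
Bid 24 instead: wins, pays 12, utility 13 - 12 = 1.
Since 1 > 0, bidding 24 is strictly better here, so truthful bidding is not dominant.

No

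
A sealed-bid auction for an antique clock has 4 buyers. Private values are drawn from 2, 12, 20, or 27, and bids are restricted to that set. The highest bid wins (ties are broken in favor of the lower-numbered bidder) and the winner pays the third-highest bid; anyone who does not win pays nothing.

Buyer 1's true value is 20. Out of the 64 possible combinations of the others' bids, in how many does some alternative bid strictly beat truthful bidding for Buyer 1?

12

Others bid (2, 2, 27): truth gives 0; bid 27 gives 18 > 0. Violating.
Others bid (2, 12, 27): truth gives 0; bid 27 gives 8 > 0. Violating.
Others bid (2, 27, 2): truth gives 0; bid 27 gives 18 > 0. Violating.
Others bid (2, 27, 12): truth gives 0; bid 27 gives 8 > 0. Violating.
Others bid (2, 2, 2): truth gives 18; no alternative beats it.
Others bid (2, 2, 12): truth gives 18; no alternative beats it.
(Checking all 64 profiles: 12 have a profitable deviation, 52 do not.)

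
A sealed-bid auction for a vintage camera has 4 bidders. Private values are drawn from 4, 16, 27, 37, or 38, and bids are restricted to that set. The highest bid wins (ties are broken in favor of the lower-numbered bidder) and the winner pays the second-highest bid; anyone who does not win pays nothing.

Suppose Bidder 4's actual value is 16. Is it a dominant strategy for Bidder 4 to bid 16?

Yes

Check each profile of the others' bids and compare truth against every alternative bid.
Others bid (4, 4, 4): truth gives 12, best alternative gives 12.
Others bid (4, 4, 16): truth gives 0, best alternative gives 0.
Others bid (4, 4, 27): truth gives 0, best alternative gives 0.
Others bid (4, 4, 37): truth gives 0, best alternative gives 0.
Others bid (4, 4, 38): truth gives 0, best alternative gives 0.
Others bid (4, 16, 4): truth gives 0, best alternative gives 0.
(Remaining 119 profiles checked similarly; truth is weakly best in each.)
In every case the truthful bid is at least as good as any alternative, so it is a dominant strategy.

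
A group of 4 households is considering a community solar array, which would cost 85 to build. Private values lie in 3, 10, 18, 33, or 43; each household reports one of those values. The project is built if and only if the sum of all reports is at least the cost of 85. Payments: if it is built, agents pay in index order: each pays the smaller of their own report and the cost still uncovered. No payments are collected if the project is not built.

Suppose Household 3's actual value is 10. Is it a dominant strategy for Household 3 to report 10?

No

Consider the case where Household 1 reports 3, Household 2 reports 43 and Household 4 reports 43.
Truthful report 10: project built, pays 10, utility 10 - 10 = 0.
Report 3 instead: project built, pays 3, utility 10 - 3 = 7.
Since 7 > 0, reporting 3 is strictly better here, so truthful reporting is not dominant.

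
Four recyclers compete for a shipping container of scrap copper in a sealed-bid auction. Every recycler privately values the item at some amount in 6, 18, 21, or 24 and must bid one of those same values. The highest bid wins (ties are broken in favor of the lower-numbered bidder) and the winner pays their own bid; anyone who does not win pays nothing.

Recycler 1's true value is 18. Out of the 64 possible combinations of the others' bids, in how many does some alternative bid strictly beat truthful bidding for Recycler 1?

1

Others bid (6, 6, 6): truth gives 0; bid 6 gives 12 > 0. Violating.
Others bid (6, 6, 18): truth gives 0; no alternative beats it.
Others bid (6, 6, 21): truth gives 0; no alternative beats it.
(Checking all 64 profiles: 1 has a profitable deviation, 63 do not.)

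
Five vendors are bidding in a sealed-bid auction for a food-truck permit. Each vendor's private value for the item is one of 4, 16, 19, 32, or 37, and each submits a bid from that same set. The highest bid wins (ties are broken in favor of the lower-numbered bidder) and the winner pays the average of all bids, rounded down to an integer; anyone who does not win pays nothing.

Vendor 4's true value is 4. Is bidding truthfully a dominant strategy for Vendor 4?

Yes

Check each profile of the others' bids and compare truth against every alternative bid.
Others bid (4, 4, 4, 16): truth gives 0, best alternative gives -4.
Others bid (4, 4, 4, 4): truth gives 0, best alternative gives -2.
Others bid (4, 4, 4, 19): truth gives 0, best alternative gives 0.
Others bid (4, 4, 4, 32): truth gives 0, best alternative gives 0.
Others bid (4, 4, 4, 37): truth gives 0, best alternative gives 0.
Others bid (4, 4, 16, 4): truth gives 0, best alternative gives 0.
(Remaining 619 profiles checked similarly; truth is weakly best in each.)
In every case the truthful bid is at least as good as any alternative, so it is a dominant strategy.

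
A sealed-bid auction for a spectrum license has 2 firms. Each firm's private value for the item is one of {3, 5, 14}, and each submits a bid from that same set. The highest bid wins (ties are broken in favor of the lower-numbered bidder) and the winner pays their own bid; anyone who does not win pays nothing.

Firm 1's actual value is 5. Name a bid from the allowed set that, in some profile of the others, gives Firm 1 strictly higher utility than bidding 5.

Suppose Firm 2 bids 3.
Bid 5: wins, pays 5, utility 5 - 5 = 0.
Bid 3: wins, pays 3, utility 5 - 3 = 2.
So bidding 3 beats truth here (2 > 0).

3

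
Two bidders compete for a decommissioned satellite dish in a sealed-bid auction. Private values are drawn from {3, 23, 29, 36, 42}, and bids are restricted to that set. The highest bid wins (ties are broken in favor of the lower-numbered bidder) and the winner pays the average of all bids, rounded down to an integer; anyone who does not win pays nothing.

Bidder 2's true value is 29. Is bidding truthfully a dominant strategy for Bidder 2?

Consider the case where Bidder 1 bids 3.
Truthful bid 29: wins, pays 16, utility 29 - 16 = 13.
Bid 23 instead: wins, pays 13, utility 29 - 13 = 16.
Since 16 > 13, bidding 23 is strictly better here, so truthful bidding is not dominant.

No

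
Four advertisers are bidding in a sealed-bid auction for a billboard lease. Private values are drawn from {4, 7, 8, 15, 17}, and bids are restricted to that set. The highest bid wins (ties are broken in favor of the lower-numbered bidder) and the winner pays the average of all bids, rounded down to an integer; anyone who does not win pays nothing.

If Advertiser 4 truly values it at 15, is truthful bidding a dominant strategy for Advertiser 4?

Consider the case where Advertiser 1 bids 4, Advertiser 2 bids 4 and Advertiser 3 bids 4.
Truthful bid 15: wins, pays 6, utility 15 - 6 = 9.
Bid 7 instead: wins, pays 4, utility 15 - 4 = 11.
Since 11 > 9, bidding 7 is strictly better here, so truthful bidding is not dominant.

No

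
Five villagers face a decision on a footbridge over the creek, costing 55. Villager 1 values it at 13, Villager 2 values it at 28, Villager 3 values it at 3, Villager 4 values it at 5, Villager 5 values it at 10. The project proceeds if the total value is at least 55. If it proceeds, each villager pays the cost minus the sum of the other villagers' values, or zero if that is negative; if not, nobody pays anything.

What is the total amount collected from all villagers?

40

Total value 59 ≥ cost 55, so it is built.
Villager 1: others sum to 46; max(0, 55 - 46) = 9.
Villager 2: others sum to 31; max(0, 55 - 31) = 24.
Villager 3: others sum to 56; max(0, 55 - 56) = 0.
Villager 4: others sum to 54; max(0, 55 - 54) = 1.
Villager 5: others sum to 49; max(0, 55 - 49) = 6.
Total collected = 9 + 24 + 0 + 1 + 6 = 40.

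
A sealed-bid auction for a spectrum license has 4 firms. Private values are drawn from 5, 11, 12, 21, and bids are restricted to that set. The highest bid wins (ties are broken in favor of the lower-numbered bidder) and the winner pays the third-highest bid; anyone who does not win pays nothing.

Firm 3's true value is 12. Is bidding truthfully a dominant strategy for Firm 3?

No

Consider the case where Firm 1 bids 5, Firm 2 bids 5 and Firm 4 bids 21.
Truthful bid 12: loses, pays 0, utility 0.
Bid 21 instead: wins, pays 5, utility 12 - 5 = 7.
Since 7 > 0, bidding 21 is strictly better here, so truthful bidding is not dominant.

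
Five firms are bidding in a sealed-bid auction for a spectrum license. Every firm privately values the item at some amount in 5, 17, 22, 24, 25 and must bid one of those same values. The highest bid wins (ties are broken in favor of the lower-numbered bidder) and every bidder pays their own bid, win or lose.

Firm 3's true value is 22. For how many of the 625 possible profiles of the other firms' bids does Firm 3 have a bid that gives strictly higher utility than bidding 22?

Others bid (5, 5, 5, 5): truth gives 0; bid 17 gives 5 > 0. Violating.
Others bid (5, 5, 5, 17): truth gives 0; bid 17 gives 5 > 0. Violating.
Others bid (5, 5, 5, 24): truth gives -22; bid 24 gives -2 > -22. Violating.
Others bid (5, 5, 5, 25): truth gives -22; bid 25 gives -3 > -22. Violating.
Others bid (5, 5, 5, 22): truth gives 0; no alternative beats it.
Others bid (5, 5, 17, 22): truth gives 0; no alternative beats it.
(Checking all 625 profiles: 593 have a profitable deviation, 32 do not.)

593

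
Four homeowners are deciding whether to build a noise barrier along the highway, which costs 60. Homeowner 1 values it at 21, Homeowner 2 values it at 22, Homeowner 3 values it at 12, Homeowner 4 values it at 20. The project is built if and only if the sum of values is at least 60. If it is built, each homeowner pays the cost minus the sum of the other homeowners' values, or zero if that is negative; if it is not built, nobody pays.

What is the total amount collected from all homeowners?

18

Total value 75 ≥ cost 60, so it is built.
Homeowner 1: others sum to 54; max(0, 60 - 54) = 6.
Homeowner 2: others sum to 53; max(0, 60 - 53) = 7.
Homeowner 3: others sum to 63; max(0, 60 - 63) = 0.
Homeowner 4: others sum to 55; max(0, 60 - 55) = 5.
Total collected = 6 + 7 + 0 + 5 = 18.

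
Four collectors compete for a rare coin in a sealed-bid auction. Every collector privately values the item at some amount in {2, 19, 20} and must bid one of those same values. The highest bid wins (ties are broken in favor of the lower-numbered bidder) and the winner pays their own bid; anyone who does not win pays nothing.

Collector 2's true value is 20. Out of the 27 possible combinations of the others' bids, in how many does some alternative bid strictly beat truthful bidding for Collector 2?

4

Others bid (2, 2, 2): truth gives 0; bid 19 gives 1 > 0. Violating.
Others bid (2, 2, 19): truth gives 0; bid 19 gives 1 > 0. Violating.
Others bid (2, 19, 2): truth gives 0; bid 19 gives 1 > 0. Violating.
Others bid (2, 19, 19): truth gives 0; bid 19 gives 1 > 0. Violating.
Others bid (2, 2, 20): truth gives 0; no alternative beats it.
Others bid (2, 19, 20): truth gives 0; no alternative beats it.
(Checking all 27 profiles: 4 have a profitable deviation, 23 do not.)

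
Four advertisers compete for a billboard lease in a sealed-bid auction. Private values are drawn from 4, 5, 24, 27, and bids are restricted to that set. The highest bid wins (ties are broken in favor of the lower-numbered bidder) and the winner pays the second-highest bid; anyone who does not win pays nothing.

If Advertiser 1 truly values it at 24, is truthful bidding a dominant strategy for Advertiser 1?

Yes

Check each profile of the others' bids and compare truth against every alternative bid.
Others bid (4, 4, 4): truth gives 20, best alternative gives 20.
Others bid (4, 4, 5): truth gives 19, best alternative gives 19.
Others bid (4, 5, 4): truth gives 19, best alternative gives 19.
Others bid (4, 5, 5): truth gives 19, best alternative gives 19.
Others bid (5, 4, 4): truth gives 19, best alternative gives 19.
Others bid (5, 4, 5): truth gives 19, best alternative gives 19.
(Remaining 58 profiles checked similarly; truth is weakly best in each.)
In every case the truthful bid is at least as good as any alternative, so it is a dominant strategy.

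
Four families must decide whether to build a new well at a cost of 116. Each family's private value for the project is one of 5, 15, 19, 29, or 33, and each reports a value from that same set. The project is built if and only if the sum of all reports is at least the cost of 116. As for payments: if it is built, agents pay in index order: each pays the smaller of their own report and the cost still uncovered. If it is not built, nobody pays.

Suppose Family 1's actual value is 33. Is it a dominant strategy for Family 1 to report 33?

Consider the case where Family 2 reports 29, Family 3 reports 29 and Family 4 reports 29.
Truthful report 33: project built, pays 33, utility 33 - 33 = 0.
Report 29 instead: project built, pays 29, utility 33 - 29 = 4.
Since 4 > 0, reporting 29 is strictly better here, so truthful reporting is not dominant.

No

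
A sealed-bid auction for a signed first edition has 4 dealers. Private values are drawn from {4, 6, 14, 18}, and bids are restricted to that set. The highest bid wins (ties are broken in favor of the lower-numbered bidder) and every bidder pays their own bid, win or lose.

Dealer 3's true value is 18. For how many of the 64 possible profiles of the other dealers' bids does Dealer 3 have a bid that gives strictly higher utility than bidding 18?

Others bid (4, 4, 4): truth gives 0; bid 6 gives 12 > 0. Violating.
Others bid (4, 4, 6): truth gives 0; bid 6 gives 12 > 0. Violating.
Others bid (4, 4, 14): truth gives 0; bid 14 gives 4 > 0. Violating.
Others bid (4, 6, 4): truth gives 0; bid 14 gives 4 > 0. Violating.
Others bid (4, 4, 18): truth gives 0; no alternative beats it.
Others bid (4, 6, 18): truth gives 0; no alternative beats it.
(Checking all 64 profiles: 40 have a profitable deviation, 24 do not.)

40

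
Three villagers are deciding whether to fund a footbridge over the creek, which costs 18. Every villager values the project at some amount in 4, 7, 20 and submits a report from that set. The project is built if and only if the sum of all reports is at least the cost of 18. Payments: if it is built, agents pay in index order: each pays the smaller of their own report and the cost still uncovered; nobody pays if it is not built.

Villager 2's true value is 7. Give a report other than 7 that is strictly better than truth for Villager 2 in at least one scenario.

4

Suppose Villager 1 reports 4 and Villager 3 reports 20.
Report 7: project built, pays 7, utility 7 - 7 = 0.
Report 4: project built, pays 4, utility 7 - 4 = 3.
So reporting 4 beats truth here (3 > 0).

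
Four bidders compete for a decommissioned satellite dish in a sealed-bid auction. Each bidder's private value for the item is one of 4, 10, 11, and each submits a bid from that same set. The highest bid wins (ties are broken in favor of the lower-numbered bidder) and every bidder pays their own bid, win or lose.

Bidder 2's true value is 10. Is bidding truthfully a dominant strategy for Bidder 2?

Consider the case where Bidder 1 bids 4, Bidder 3 bids 4 and Bidder 4 bids 11.
Truthful bid 10: loses but pays 10, utility -10.
Bid 4 instead: loses but pays 4, utility -4.
Since -4 > -10, bidding 4 is strictly better here, so truthful bidding is not dominant.

No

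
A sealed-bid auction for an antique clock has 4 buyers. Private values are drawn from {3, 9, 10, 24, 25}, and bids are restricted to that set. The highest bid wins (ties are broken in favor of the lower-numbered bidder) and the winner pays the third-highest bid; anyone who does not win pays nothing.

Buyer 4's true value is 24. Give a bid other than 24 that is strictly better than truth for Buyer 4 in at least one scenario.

25

Suppose Buyer 1 bids 3, Buyer 2 bids 3 and Buyer 3 bids 24.
Bid 24: loses, pays 0, utility 0.
Bid 25: wins, pays 3, utility 24 - 3 = 21.
So bidding 25 beats truth here (21 > 0).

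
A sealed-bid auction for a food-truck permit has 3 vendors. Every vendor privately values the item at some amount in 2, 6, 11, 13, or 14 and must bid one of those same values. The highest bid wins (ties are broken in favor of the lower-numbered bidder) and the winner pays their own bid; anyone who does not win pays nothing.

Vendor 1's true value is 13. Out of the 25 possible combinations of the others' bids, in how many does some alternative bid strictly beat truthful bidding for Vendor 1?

Others bid (2, 2): truth gives 0; bid 2 gives 11 > 0. Violating.
Others bid (2, 6): truth gives 0; bid 6 gives 7 > 0. Violating.
Others bid (2, 11): truth gives 0; bid 11 gives 2 > 0. Violating.
Others bid (6, 2): truth gives 0; bid 6 gives 7 > 0. Violating.
Others bid (2, 13): truth gives 0; no alternative beats it.
Others bid (2, 14): truth gives 0; no alternative beats it.
(Checking all 25 profiles: 9 have a profitable deviation, 16 do not.)

9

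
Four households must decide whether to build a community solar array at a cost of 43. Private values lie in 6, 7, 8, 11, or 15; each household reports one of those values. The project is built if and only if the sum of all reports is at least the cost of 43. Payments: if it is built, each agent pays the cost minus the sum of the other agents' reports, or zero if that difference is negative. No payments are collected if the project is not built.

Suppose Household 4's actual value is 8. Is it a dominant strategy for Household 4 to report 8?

Yes

Check each profile of the others' reports and compare truth against every alternative report.
Others report (15, 15, 15): truth gives 8, best alternative gives 8.
Others report (11, 15, 15): truth gives 6, best alternative gives 6.
Others report (15, 11, 15): truth gives 6, best alternative gives 6.
Others report (15, 15, 11): truth gives 6, best alternative gives 6.
Others report (8, 15, 15): truth gives 3, best alternative gives 3.
Others report (15, 8, 15): truth gives 3, best alternative gives 3.
(Remaining 119 profiles checked similarly; truth is weakly best in each.)
In every case the truthful report is at least as good as any alternative, so it is a dominant strategy.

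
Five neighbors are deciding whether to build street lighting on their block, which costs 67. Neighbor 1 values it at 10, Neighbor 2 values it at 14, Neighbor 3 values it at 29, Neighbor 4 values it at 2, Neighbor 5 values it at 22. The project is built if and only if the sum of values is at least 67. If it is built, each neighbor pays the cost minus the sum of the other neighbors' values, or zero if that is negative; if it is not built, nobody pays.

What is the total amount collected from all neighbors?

Total value 77 ≥ cost 67, so it is built.
Neighbor 1: others sum to 67; max(0, 67 - 67) = 0.
Neighbor 2: others sum to 63; max(0, 67 - 63) = 4.
Neighbor 3: others sum to 48; max(0, 67 - 48) = 19.
Neighbor 4: others sum to 75; max(0, 67 - 75) = 0.
Neighbor 5: others sum to 55; max(0, 67 - 55) = 12.
Total collected = 0 + 4 + 19 + 0 + 12 = 35.

35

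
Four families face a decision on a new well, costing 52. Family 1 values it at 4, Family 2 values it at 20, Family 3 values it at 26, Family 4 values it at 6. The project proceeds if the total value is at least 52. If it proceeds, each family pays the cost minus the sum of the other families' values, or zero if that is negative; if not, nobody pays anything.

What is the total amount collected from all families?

Total value 56 ≥ cost 52, so it is built.
Family 1: others sum to 52; max(0, 52 - 52) = 0.
Family 2: others sum to 36; max(0, 52 - 36) = 16.
Family 3: others sum to 30; max(0, 52 - 30) = 22.
Family 4: others sum to 50; max(0, 52 - 50) = 2.
Total collected = 0 + 16 + 22 + 2 = 40.

40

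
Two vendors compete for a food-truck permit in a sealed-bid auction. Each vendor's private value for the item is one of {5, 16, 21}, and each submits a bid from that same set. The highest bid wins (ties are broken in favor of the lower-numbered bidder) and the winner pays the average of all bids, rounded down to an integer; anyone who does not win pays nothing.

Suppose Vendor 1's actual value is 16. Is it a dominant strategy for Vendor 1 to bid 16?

Consider the case where Vendor 2 bids 5.
Truthful bid 16: wins, pays 10, utility 16 - 10 = 6.
Bid 5 instead: wins, pays 5, utility 16 - 5 = 11.
Since 11 > 6, bidding 5 is strictly better here, so truthful bidding is not dominant.

No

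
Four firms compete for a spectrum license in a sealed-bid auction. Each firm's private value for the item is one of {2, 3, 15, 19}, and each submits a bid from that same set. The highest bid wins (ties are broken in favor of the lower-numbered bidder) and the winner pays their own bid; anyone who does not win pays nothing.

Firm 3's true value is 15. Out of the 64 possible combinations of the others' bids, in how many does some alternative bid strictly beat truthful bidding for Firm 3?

Others bid (2, 2, 2): truth gives 0; bid 3 gives 12 > 0. Violating.
Others bid (2, 2, 3): truth gives 0; bid 3 gives 12 > 0. Violating.
Others bid (2, 2, 15): truth gives 0; no alternative beats it.
Others bid (2, 2, 19): truth gives 0; no alternative beats it.
(Checking all 64 profiles: 2 have a profitable deviation, 62 do not.)

2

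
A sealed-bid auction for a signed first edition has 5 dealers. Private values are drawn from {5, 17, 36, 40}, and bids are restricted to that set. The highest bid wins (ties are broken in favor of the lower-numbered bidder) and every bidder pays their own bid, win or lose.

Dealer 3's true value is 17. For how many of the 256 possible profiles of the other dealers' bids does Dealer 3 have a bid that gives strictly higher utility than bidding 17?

Others bid (5, 5, 5, 36): truth gives -17; bid 5 gives -5 > -17. Violating.
Others bid (5, 5, 5, 40): truth gives -17; bid 5 gives -5 > -17. Violating.
Others bid (5, 5, 17, 36): truth gives -17; bid 5 gives -5 > -17. Violating.
Others bid (5, 5, 17, 40): truth gives -17; bid 5 gives -5 > -17. Violating.
Others bid (5, 5, 5, 5): truth gives 0; no alternative beats it.
Others bid (5, 5, 5, 17): truth gives 0; no alternative beats it.
(Checking all 256 profiles: 252 have a profitable deviation, 4 do not.)

252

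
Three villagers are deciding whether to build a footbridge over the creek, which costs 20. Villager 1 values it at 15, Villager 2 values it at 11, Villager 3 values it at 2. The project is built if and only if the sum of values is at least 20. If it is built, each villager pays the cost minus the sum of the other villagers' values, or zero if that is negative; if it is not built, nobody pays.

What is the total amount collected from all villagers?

Total value 28 ≥ cost 20, so it is built.
Villager 1: others sum to 13; max(0, 20 - 13) = 7.
Villager 2: others sum to 17; max(0, 20 - 17) = 3.
Villager 3: others sum to 26; max(0, 20 - 26) = 0.
Total collected = 7 + 3 + 0 = 10.

10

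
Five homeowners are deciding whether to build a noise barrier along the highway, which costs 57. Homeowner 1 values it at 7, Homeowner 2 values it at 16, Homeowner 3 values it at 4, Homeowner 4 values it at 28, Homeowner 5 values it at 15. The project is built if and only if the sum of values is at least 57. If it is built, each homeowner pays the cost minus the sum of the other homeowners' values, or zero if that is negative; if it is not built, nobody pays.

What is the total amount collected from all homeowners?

Total value 70 ≥ cost 57, so it is built.
Homeowner 1: others sum to 63; max(0, 57 - 63) = 0.
Homeowner 2: others sum to 54; max(0, 57 - 54) = 3.
Homeowner 3: others sum to 66; max(0, 57 - 66) = 0.
Homeowner 4: others sum to 42; max(0, 57 - 42) = 15.
Homeowner 5: others sum to 55; max(0, 57 - 55) = 2.
Total collected = 0 + 3 + 0 + 15 + 2 = 20.

20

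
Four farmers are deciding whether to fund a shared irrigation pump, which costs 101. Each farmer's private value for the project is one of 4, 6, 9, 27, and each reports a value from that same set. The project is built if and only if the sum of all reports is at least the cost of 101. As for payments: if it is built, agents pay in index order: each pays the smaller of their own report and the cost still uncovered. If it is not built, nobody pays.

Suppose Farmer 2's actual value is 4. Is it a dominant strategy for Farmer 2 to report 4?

Check each profile of the others' reports and compare truth against every alternative report.
Others report (4, 4, 4): truth gives 0, best alternative gives 0.
Others report (4, 4, 6): truth gives 0, best alternative gives 0.
Others report (4, 4, 9): truth gives 0, best alternative gives 0.
Others report (4, 4, 27): truth gives 0, best alternative gives 0.
Others report (4, 6, 4): truth gives 0, best alternative gives 0.
Others report (4, 6, 6): truth gives 0, best alternative gives 0.
(Remaining 58 profiles checked similarly; truth is weakly best in each.)
In every case the truthful report is at least as good as any alternative, so it is a dominant strategy.

Yes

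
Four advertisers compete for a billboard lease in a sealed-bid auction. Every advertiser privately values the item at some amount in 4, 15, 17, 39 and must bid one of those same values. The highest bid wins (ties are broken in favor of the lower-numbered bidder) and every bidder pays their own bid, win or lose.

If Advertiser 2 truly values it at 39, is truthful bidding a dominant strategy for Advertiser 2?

No

Consider the case where Advertiser 1 bids 4, Advertiser 3 bids 4 and Advertiser 4 bids 4.
Truthful bid 39: wins, pays 39, utility 39 - 39 = 0.
Bid 15 instead: wins, pays 15, utility 39 - 15 = 24.
Since 24 > 0, bidding 15 is strictly better here, so truthful bidding is not dominant.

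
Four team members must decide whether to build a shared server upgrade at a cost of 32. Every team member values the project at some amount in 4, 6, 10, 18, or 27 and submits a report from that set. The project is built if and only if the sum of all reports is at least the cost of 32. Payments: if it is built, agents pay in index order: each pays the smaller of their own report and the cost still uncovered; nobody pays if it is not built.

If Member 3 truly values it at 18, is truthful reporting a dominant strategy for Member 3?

Consider the case where Member 1 reports 4, Member 2 reports 4 and Member 4 reports 18.
Truthful report 18: project built, pays 18, utility 18 - 18 = 0.
Report 6 instead: project built, pays 6, utility 18 - 6 = 12.
Since 12 > 0, reporting 6 is strictly better here, so truthful reporting is not dominant.

No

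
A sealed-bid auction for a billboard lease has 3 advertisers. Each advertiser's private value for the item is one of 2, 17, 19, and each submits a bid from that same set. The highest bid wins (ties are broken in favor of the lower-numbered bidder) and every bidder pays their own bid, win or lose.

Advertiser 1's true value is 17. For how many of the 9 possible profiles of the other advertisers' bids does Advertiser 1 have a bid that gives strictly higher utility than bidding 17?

Others bid (2, 2): truth gives 0; bid 2 gives 15 > 0. Violating.
Others bid (2, 19): truth gives -17; bid 2 gives -2 > -17. Violating.
Others bid (17, 19): truth gives -17; bid 2 gives -2 > -17. Violating.
Others bid (19, 2): truth gives -17; bid 2 gives -2 > -17. Violating.
Others bid (2, 17): truth gives 0; no alternative beats it.
Others bid (17, 2): truth gives 0; no alternative beats it.
(Checking all 9 profiles: 6 have a profitable deviation, 3 do not.)

6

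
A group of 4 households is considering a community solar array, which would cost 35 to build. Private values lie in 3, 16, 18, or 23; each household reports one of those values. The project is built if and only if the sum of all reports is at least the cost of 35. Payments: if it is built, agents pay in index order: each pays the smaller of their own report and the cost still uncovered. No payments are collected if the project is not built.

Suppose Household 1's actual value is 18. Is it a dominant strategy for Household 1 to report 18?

No

Consider the case where Household 2 reports 3, Household 3 reports 3 and Household 4 reports 16.
Truthful report 18: project built, pays 18, utility 18 - 18 = 0.
Report 16 instead: project built, pays 16, utility 18 - 16 = 2.
Since 2 > 0, reporting 16 is strictly better here, so truthful reporting is not dominant.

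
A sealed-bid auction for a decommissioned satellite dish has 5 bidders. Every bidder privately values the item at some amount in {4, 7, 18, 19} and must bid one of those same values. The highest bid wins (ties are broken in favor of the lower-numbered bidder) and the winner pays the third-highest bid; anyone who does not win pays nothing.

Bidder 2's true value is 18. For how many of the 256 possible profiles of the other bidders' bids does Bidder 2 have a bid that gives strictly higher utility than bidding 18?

Others bid (4, 4, 4, 19): truth gives 0; bid 19 gives 14 > 0. Violating.
Others bid (4, 4, 7, 19): truth gives 0; bid 19 gives 11 > 0. Violating.
Others bid (4, 4, 19, 4): truth gives 0; bid 19 gives 14 > 0. Violating.
Others bid (4, 4, 19, 7): truth gives 0; bid 19 gives 11 > 0. Violating.
Others bid (4, 4, 4, 4): truth gives 14; no alternative beats it.
Others bid (4, 4, 4, 7): truth gives 14; no alternative beats it.
(Checking all 256 profiles: 32 have a profitable deviation, 224 do not.)

32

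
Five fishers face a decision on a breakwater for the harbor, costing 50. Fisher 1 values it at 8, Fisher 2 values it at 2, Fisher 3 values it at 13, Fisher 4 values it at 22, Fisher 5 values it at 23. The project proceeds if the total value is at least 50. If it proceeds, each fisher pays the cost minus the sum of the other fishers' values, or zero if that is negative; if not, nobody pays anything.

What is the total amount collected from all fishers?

9

Total value 68 ≥ cost 50, so it is built.
Fisher 1: others sum to 60; max(0, 50 - 60) = 0.
Fisher 2: others sum to 66; max(0, 50 - 66) = 0.
Fisher 3: others sum to 55; max(0, 50 - 55) = 0.
Fisher 4: others sum to 46; max(0, 50 - 46) = 4.
Fisher 5: others sum to 45; max(0, 50 - 45) = 5.
Total collected = 0 + 0 + 0 + 4 + 5 = 9.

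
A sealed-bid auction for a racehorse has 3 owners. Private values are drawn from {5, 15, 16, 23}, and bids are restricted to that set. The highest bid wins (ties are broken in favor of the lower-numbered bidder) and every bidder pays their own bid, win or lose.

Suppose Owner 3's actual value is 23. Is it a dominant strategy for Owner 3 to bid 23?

Consider the case where Owner 1 bids 5 and Owner 2 bids 5.
Truthful bid 23: wins, pays 23, utility 23 - 23 = 0.
Bid 15 instead: wins, pays 15, utility 23 - 15 = 8.
Since 8 > 0, bidding 15 is strictly better here, so truthful bidding is not dominant.

No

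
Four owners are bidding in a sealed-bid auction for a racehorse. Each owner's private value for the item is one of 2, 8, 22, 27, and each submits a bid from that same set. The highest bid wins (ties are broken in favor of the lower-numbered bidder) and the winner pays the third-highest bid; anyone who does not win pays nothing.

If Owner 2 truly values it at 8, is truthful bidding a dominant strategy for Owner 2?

Consider the case where Owner 1 bids 2, Owner 3 bids 2 and Owner 4 bids 22.
Truthful bid 8: loses, pays 0, utility 0.
Bid 22 instead: wins, pays 2, utility 8 - 2 = 6.
Since 6 > 0, bidding 22 is strictly better here, so truthful bidding is not dominant.

No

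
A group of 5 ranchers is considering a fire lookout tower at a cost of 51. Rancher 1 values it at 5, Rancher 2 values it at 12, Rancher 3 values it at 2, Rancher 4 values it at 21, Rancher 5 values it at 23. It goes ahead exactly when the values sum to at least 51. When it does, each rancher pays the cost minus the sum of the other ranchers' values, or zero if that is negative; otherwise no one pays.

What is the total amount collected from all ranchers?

Total value 63 ≥ cost 51, so it is built.
Rancher 1: others sum to 58; max(0, 51 - 58) = 0.
Rancher 2: others sum to 51; max(0, 51 - 51) = 0.
Rancher 3: others sum to 61; max(0, 51 - 61) = 0.
Rancher 4: others sum to 42; max(0, 51 - 42) = 9.
Rancher 5: others sum to 40; max(0, 51 - 40) = 11.
Total collected = 0 + 0 + 0 + 9 + 11 = 20.

20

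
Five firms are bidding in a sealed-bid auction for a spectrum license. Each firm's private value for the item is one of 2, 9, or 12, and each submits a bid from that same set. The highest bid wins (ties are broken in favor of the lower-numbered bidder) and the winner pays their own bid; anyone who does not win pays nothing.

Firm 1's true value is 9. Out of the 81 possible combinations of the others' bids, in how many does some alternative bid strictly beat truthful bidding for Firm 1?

Others bid (2, 2, 2, 2): truth gives 0; bid 2 gives 7 > 0. Violating.
Others bid (2, 2, 2, 9): truth gives 0; no alternative beats it.
Others bid (2, 2, 2, 12): truth gives 0; no alternative beats it.
(Checking all 81 profiles: 1 has a profitable deviation, 80 do not.)

1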